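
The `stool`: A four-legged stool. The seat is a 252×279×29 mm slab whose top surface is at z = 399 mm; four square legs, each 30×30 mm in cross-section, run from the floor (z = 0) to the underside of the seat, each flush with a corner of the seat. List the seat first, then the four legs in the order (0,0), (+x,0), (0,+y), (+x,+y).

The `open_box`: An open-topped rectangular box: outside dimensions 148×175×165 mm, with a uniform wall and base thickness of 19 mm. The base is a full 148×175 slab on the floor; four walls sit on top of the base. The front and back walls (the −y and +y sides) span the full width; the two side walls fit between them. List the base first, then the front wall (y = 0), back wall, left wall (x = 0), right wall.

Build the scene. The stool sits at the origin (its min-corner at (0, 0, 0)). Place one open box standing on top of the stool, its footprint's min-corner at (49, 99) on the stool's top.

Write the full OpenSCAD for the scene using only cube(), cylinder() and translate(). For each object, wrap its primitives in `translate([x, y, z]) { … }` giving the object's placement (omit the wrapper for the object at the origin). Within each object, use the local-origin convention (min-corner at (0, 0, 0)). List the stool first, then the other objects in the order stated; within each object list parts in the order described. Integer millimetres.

translate([0, 0, 370]) cube([252, 279, 29]);
cube([30, 30, 370]);
translate([222, 0, 0]) cube([30, 30, 370]);
translate([0, 249, 0]) cube([30, 30, 370]);
translate([222, 249, 0]) cube([30, 30, 370]);
translate([49, 99, 399]) {
  cube([148, 175, 19]);
  translate([0, 0, 19]) cube([148, 19, 146]);
  translate([0, 156, 19]) cube([148, 19, 146]);
  translate([0, 19, 19]) cube([19, 137, 146]);
  translate([129, 19, 19]) cube([19, 137, 146]);
}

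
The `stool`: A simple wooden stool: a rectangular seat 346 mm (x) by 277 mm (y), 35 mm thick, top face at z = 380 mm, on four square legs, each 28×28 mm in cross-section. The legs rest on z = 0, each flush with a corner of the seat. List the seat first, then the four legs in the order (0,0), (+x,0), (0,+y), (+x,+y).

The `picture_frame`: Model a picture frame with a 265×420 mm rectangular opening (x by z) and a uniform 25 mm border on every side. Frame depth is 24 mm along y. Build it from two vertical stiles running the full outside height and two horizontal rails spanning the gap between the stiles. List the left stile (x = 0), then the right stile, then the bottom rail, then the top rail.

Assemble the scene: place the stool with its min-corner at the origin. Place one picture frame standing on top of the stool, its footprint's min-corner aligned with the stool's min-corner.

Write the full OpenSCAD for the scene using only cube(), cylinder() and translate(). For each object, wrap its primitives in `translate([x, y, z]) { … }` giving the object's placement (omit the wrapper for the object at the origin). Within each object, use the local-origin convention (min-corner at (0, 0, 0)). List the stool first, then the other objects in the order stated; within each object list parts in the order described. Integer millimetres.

translate([0, 0, 345]) cube([346, 277, 35]);
cube([28, 28, 345]);
translate([318, 0, 0]) cube([28, 28, 345]);
translate([0, 249, 0]) cube([28, 28, 345]);
translate([318, 249, 0]) cube([28, 28, 345]);
translate([0, 0, 380]) {
  cube([25, 24, 470]);
  translate([290, 0, 0]) cube([25, 24, 470]);
  translate([25, 0, 0]) cube([265, 24, 25]);
  translate([25, 0, 445]) cube([265, 24, 25]);
}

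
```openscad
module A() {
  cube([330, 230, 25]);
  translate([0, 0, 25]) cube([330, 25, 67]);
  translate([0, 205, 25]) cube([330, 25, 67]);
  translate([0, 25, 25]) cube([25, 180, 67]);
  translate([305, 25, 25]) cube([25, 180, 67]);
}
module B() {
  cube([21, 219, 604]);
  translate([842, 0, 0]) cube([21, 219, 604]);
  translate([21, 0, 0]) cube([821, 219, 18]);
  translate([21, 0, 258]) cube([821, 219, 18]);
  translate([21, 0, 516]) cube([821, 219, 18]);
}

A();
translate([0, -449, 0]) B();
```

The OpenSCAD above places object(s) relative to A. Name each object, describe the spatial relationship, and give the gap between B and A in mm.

The bookshelf's nearest face is 230 mm from the open box's −y face.

A is an open box. B is a bookshelf. The bookshelf is on the floor beside the open box on its −y side. The gap between the bookshelf and the open box is 230 mm.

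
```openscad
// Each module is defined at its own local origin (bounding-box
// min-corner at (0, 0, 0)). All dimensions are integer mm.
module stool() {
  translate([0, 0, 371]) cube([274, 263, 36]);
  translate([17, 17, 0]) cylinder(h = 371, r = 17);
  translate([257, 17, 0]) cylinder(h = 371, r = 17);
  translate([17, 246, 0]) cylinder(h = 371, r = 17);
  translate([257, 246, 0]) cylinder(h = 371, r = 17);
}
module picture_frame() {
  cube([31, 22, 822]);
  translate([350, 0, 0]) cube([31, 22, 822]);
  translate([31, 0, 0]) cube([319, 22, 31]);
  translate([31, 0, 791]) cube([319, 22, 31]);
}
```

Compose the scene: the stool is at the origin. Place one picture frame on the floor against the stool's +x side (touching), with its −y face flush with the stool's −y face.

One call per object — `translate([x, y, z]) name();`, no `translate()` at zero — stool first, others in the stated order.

stool();
translate([274, 0, 0]) picture_frame();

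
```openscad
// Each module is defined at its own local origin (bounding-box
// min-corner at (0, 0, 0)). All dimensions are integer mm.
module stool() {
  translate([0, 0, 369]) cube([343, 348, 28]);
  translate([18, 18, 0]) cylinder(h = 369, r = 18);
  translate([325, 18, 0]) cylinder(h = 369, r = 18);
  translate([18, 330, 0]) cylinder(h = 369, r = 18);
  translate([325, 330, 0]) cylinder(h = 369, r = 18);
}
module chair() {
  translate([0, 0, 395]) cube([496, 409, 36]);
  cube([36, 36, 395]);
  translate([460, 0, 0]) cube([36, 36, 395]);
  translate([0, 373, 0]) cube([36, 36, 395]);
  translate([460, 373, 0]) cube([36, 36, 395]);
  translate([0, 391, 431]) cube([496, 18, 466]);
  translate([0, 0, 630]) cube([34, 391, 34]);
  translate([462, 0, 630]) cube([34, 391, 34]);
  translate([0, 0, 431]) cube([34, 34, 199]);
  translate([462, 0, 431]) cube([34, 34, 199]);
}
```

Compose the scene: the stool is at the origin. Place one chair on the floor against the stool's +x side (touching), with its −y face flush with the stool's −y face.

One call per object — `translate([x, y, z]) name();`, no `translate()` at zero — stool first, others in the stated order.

stool();
translate([343, 0, 0]) chair();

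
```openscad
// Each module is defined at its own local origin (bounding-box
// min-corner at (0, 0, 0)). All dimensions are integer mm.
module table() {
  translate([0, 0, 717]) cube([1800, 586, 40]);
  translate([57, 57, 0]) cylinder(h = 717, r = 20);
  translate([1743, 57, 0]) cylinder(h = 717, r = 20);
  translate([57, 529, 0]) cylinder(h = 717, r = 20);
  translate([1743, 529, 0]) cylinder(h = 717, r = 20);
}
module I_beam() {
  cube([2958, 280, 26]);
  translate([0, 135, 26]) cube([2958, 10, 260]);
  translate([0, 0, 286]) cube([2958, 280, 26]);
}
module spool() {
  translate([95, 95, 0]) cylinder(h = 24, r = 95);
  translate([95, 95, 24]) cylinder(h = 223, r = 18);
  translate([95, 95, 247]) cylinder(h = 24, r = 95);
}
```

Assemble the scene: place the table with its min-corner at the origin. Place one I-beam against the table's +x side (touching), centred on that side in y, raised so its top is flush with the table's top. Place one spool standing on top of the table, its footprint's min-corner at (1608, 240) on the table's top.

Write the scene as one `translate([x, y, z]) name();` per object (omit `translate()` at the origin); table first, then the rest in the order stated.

table();
translate([1800, 153, 445]) I_beam();
translate([1608, 240, 757]) spool();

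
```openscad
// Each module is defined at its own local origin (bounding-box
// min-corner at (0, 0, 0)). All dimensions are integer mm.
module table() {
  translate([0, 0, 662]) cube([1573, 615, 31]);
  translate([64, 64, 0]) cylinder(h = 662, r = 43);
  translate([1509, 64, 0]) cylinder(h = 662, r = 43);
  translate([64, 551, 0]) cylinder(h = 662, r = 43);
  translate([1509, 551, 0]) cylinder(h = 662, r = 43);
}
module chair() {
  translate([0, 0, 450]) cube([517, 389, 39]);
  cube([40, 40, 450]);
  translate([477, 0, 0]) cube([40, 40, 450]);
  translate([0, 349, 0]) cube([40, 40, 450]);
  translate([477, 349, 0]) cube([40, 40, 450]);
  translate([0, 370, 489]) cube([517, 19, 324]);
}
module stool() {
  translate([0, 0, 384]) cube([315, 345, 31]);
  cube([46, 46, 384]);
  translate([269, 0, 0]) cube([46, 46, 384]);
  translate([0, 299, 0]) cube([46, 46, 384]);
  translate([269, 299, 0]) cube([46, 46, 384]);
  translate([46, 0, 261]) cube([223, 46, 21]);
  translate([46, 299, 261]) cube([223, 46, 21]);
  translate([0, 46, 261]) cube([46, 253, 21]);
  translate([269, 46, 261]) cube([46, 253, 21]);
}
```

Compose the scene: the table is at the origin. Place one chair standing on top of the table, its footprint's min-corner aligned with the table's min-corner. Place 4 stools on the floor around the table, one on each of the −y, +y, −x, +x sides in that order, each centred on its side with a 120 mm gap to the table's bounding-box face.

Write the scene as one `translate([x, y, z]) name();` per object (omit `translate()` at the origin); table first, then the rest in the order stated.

table();
translate([0, 0, 693]) chair();
translate([629, -465, 0]) stool();
translate([629, 735, 0]) stool();
translate([-435, 135, 0]) stool();
translate([1693, 135, 0]) stool();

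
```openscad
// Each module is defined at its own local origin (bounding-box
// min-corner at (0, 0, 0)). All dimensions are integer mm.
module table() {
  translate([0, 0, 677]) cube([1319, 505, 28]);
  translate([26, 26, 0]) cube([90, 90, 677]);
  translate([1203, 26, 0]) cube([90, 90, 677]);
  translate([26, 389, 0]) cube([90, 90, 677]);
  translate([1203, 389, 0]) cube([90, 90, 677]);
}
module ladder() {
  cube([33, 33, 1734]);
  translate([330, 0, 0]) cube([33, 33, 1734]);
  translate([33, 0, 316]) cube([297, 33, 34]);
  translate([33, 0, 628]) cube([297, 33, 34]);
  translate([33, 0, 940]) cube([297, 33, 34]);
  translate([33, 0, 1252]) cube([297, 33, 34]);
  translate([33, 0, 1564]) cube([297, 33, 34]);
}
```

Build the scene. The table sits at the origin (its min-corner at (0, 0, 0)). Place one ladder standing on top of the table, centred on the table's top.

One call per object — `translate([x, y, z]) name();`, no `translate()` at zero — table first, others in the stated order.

table();
translate([478, 236, 705]) ladder();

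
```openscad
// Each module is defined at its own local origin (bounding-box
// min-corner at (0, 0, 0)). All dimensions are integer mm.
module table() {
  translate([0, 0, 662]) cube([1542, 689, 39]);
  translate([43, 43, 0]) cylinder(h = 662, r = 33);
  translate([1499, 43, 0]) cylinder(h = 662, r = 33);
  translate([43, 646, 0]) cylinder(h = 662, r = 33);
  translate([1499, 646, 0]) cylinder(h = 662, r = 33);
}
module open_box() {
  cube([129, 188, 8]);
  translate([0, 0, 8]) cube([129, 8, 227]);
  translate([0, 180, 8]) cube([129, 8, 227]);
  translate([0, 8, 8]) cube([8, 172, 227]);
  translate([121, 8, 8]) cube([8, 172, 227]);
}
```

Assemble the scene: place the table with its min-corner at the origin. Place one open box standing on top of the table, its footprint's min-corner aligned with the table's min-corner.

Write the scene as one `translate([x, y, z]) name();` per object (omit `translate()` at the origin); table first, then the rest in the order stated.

table();
translate([0, 0, 701]) open_box();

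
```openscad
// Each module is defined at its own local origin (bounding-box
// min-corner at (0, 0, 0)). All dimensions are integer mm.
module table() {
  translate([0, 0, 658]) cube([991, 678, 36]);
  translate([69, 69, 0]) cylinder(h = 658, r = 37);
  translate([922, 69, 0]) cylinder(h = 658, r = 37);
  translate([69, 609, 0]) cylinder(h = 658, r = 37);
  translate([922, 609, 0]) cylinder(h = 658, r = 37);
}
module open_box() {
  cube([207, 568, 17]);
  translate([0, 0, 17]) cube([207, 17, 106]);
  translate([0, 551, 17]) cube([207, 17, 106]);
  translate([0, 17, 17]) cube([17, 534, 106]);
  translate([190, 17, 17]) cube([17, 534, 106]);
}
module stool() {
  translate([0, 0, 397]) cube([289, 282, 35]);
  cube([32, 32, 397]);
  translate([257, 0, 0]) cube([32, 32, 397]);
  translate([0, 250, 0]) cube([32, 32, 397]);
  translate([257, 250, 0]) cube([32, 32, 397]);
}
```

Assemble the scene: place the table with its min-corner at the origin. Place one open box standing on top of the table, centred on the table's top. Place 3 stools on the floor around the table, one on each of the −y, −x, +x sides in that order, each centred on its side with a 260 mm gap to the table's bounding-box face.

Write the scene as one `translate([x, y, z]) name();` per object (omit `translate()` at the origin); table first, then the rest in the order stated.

table();
translate([392, 55, 694]) open_box();
translate([351, -542, 0]) stool();
translate([-549, 198, 0]) stool();
translate([1251, 198, 0]) stool();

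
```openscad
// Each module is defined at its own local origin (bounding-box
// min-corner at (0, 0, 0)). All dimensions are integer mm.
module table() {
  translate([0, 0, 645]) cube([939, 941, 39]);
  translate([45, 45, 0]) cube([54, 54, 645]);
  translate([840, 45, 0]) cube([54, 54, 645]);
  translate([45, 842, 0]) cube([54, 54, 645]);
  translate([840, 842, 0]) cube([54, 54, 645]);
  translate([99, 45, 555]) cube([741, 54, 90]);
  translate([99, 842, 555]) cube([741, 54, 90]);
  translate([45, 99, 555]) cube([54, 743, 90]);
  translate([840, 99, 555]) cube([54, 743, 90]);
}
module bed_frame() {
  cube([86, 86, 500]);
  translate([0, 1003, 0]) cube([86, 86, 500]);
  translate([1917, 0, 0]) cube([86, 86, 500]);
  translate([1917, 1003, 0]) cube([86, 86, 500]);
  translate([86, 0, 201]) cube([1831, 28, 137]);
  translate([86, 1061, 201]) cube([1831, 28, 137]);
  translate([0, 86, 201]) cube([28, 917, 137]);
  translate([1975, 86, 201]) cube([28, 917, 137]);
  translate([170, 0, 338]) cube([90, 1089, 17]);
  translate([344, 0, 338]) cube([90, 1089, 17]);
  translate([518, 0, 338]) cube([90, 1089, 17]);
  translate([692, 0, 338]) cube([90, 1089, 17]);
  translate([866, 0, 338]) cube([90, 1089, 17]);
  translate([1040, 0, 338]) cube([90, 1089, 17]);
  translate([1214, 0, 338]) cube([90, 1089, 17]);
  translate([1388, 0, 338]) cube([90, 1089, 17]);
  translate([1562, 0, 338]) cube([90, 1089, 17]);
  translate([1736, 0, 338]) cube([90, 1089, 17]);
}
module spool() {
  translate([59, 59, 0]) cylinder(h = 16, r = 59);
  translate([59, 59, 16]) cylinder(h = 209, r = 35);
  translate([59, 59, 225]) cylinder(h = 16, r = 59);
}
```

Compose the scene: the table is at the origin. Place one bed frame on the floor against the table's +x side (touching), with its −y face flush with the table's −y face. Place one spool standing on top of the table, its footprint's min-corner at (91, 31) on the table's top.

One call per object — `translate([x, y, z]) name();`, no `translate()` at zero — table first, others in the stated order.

table();
translate([939, 0, 0]) bed_frame();
translate([91, 31, 684]) spool();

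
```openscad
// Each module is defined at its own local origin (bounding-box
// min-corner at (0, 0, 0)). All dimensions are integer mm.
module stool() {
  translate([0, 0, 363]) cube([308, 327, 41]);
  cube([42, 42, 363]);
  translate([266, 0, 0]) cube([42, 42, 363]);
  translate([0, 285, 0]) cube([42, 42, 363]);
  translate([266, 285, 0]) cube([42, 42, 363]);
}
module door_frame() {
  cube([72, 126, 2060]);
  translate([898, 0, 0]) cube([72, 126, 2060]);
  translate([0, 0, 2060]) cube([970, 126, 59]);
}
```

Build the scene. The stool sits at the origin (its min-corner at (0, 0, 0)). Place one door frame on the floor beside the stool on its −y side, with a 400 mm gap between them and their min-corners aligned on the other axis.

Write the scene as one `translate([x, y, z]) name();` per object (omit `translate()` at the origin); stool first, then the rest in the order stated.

stool();
translate([0, -526, 0]) door_frame();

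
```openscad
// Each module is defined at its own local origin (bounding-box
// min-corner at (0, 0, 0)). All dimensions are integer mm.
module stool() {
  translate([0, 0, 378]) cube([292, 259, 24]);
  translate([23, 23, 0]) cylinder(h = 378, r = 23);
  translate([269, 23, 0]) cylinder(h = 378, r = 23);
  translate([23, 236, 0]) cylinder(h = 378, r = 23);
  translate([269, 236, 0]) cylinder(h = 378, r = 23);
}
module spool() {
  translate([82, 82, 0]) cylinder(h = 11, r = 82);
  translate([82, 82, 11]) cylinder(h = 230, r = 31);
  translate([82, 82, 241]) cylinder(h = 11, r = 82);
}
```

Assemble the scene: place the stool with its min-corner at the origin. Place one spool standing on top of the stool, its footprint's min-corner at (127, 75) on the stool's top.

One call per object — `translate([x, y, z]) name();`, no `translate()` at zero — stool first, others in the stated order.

stool();
translate([127, 75, 402]) spool();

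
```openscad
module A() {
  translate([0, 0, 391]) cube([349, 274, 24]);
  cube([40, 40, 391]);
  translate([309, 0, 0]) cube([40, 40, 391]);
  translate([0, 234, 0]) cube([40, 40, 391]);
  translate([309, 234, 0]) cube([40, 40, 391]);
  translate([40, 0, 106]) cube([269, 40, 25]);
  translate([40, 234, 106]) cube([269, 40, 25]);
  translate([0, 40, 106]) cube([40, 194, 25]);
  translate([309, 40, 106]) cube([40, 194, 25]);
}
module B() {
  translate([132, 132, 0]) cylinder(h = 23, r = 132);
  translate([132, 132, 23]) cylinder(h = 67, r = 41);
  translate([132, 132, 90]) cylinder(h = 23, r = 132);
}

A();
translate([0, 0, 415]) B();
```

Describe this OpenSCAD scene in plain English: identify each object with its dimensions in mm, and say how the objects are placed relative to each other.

A is a four-legged stool. The seat is a 349×274×24 mm slab whose top surface is at z = 415 mm; four square legs, each 40×40 mm in cross-section, run from the floor (z = 0) to the underside of the seat, each flush with a corner of the seat. Four stretchers, 40 mm wide and 25 mm tall, connect adjacent legs with their undersides at z = 106 mm, each running between the inner faces of the legs it joins and aligned with the legs' outer faces on the other axis.

B is a spool: two coaxial disc flanges of radius 132 mm and thickness 23 mm, joined by a core cylinder of radius 41 mm and height 67 mm. The lower flange rests on z = 0 and the three cylinders share a vertical axis.

The spool is on top of the stool.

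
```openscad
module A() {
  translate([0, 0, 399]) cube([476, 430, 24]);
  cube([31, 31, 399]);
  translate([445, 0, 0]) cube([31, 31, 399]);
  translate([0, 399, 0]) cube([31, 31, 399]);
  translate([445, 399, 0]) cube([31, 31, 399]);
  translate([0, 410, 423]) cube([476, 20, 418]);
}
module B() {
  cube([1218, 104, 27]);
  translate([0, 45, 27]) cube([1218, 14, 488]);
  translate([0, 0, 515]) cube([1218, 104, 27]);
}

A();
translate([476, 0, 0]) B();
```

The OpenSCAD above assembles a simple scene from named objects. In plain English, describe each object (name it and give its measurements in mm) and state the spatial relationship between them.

A is a chair: 476×430 mm seat, 24 mm thick, top at z = 423 mm, on four 31 mm square corner legs flush with the seat edges. A 20 mm thick backrest slab spans the full seat width, extending 418 mm above the seat top, its back face flush with the seat's +y edge.

B is an I-beam lying along x, 1218 mm long. Overall section height 542 mm. Two flanges 104 mm wide (y) and 27 mm thick, one on the floor and one at the top; a web 14 mm thick runs between them, centred on the flange width.

The I-beam is against the chair's +x side, with their −y faces flush.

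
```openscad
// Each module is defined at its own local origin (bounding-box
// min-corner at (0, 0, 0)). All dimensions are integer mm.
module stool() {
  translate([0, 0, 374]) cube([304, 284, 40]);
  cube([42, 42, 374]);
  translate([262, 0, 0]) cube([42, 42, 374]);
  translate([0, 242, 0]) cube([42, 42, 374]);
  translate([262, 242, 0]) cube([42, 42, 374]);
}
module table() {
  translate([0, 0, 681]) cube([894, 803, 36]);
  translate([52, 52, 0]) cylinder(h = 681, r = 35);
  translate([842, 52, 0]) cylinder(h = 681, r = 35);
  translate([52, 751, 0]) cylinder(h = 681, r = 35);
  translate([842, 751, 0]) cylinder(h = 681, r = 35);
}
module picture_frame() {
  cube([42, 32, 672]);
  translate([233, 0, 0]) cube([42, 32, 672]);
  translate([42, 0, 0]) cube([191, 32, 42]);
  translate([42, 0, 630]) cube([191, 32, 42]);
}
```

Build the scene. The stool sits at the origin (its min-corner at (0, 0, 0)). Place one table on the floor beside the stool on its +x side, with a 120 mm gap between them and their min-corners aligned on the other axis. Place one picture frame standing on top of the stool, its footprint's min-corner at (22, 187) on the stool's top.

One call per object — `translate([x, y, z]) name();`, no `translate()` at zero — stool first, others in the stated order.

stool();
translate([424, 0, 0]) table();
translate([22, 187, 414]) picture_frame();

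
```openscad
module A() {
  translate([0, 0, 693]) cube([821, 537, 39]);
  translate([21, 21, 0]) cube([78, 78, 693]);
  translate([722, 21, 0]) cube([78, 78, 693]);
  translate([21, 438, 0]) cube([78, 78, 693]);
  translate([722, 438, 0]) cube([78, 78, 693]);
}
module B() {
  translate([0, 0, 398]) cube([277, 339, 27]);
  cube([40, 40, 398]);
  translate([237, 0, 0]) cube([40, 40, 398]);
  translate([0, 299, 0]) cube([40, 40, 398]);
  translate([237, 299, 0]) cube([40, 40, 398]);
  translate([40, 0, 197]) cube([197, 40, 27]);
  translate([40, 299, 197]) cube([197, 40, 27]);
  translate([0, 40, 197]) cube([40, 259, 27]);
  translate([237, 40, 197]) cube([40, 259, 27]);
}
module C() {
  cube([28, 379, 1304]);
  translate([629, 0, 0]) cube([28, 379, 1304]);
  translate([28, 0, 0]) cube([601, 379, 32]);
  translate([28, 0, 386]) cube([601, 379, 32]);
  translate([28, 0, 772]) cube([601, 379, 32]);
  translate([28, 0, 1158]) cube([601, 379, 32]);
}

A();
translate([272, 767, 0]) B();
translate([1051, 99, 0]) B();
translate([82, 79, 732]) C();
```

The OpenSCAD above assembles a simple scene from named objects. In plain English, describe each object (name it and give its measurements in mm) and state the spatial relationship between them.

A is a table: top 821 mm (x) × 537 mm (y), 39 mm thick, upper face at z = 732 mm, on four 78×78 mm square legs, each inset 21 mm from the nearest pair of top edges, running from z = 0 to the bottom of the top.

B is a four-legged stool. The seat is 277×339 mm, 27 mm thick, top at z = 425 mm. It stands on four square legs, each 40×40 mm in cross-section, from z = 0 to the seat underside, each flush with a corner of the seat. Four stretchers, 40 mm wide and 27 mm tall, connect adjacent legs with their undersides at z = 197 mm, each running between the inner faces of the legs it joins and aligned with the legs' outer faces on the other axis.

C is a bookshelf 657 mm wide overall, 379 mm deep and 1304 mm tall. The two sides are 28 mm thick vertical panels. 4 horizontal shelves of 32 mm thickness span between the inner faces of the sides; the lowest shelf sits on the floor and shelves are stacked with a clear vertical gap of 354 mm between each pair.

Two stools sit around the table at the +y, +x sides. The bookshelf is on top of the table, centred.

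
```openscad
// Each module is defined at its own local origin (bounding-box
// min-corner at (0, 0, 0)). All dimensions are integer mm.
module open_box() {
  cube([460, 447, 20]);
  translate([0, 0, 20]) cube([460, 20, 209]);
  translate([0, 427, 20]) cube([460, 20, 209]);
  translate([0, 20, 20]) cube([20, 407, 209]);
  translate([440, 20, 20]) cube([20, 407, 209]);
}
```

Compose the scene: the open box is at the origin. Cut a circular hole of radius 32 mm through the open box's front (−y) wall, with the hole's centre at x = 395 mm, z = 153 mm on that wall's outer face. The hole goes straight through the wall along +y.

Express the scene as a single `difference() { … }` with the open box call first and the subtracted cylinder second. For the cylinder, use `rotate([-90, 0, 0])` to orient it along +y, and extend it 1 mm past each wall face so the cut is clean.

difference() {
  open_box();
  translate([395, -1, 153]) rotate([-90, 0, 0]) cylinder(h = 22, r = 32);
}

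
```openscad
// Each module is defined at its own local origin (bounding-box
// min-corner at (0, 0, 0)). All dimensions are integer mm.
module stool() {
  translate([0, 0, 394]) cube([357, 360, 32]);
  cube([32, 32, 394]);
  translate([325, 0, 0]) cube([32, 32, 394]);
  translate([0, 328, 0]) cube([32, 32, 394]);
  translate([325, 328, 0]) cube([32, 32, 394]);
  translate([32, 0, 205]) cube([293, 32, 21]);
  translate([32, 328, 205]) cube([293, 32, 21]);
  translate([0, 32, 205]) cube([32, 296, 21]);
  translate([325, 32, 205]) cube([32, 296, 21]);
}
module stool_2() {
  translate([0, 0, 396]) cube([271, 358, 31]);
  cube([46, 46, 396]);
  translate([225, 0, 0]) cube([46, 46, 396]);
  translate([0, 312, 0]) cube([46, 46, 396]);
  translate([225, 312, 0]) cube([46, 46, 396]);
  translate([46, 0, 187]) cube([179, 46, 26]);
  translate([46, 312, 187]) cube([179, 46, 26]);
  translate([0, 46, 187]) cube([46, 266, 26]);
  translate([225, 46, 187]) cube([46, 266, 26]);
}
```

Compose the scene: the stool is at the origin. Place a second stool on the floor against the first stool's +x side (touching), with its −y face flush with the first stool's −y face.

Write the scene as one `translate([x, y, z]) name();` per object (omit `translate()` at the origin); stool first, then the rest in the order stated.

stool();
translate([357, 0, 0]) stool_2();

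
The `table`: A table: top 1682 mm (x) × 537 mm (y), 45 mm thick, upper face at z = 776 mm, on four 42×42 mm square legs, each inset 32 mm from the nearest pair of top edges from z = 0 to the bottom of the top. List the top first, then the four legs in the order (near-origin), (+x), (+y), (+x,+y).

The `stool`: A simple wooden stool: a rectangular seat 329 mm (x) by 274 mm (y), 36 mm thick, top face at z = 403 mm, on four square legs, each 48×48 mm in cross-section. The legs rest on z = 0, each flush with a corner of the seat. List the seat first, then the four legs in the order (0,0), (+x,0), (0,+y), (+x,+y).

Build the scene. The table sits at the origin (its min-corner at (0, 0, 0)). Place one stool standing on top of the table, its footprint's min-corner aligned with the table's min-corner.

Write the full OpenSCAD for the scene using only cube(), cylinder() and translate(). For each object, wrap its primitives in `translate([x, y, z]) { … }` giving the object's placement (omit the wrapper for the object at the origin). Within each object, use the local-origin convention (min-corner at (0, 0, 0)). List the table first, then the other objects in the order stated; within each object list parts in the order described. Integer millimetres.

translate([0, 0, 731]) cube([1682, 537, 45]);
translate([32, 32, 0]) cube([42, 42, 731]);
translate([1608, 32, 0]) cube([42, 42, 731]);
translate([32, 463, 0]) cube([42, 42, 731]);
translate([1608, 463, 0]) cube([42, 42, 731]);
translate([0, 0, 776]) {
  translate([0, 0, 367]) cube([329, 274, 36]);
  cube([48, 48, 367]);
  translate([281, 0, 0]) cube([48, 48, 367]);
  translate([0, 226, 0]) cube([48, 48, 367]);
  translate([281, 226, 0]) cube([48, 48, 367]);
}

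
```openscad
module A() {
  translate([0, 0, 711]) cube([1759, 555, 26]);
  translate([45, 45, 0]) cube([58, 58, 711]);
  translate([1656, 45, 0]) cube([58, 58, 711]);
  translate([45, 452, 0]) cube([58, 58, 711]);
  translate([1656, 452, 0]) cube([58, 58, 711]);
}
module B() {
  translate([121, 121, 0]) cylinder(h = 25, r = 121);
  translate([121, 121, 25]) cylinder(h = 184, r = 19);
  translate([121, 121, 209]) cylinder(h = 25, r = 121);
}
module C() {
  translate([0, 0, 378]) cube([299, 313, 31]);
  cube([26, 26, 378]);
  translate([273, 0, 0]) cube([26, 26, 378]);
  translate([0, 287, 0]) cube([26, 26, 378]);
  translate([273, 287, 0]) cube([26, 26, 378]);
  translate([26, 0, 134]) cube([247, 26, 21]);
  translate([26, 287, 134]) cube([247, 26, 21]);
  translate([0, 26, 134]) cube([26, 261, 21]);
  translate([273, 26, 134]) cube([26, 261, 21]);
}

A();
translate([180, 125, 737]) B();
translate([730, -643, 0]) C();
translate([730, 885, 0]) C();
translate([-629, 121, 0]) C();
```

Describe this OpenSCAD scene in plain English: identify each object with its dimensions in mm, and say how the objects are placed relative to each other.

A is a rectangular dining table. The top is 1759×555×26 mm with its upper surface at z = 737 mm. It stands on four 58×58 mm square legs, each inset 45 mm from the nearest pair of top edges, running from the floor to the underside of the top.

B is a spool: two coaxial disc flanges of radius 121 mm and thickness 25 mm, joined by a core cylinder of radius 19 mm and height 184 mm. The lower flange rests on z = 0 and the three cylinders share a vertical axis.

C is a simple wooden stool: a rectangular seat 299 mm (x) by 313 mm (y), 31 mm thick, top face at z = 409 mm, on four square legs, each 26×26 mm in cross-section. The legs rest on z = 0, each flush with a corner of the seat. Four stretchers, 26 mm wide and 21 mm tall, connect adjacent legs with their undersides at z = 134 mm, each running between the inner faces of the legs it joins and aligned with the legs' outer faces on the other axis.

The spool is on top of the table. Three stools sit around the table at the −y, +y, −x sides.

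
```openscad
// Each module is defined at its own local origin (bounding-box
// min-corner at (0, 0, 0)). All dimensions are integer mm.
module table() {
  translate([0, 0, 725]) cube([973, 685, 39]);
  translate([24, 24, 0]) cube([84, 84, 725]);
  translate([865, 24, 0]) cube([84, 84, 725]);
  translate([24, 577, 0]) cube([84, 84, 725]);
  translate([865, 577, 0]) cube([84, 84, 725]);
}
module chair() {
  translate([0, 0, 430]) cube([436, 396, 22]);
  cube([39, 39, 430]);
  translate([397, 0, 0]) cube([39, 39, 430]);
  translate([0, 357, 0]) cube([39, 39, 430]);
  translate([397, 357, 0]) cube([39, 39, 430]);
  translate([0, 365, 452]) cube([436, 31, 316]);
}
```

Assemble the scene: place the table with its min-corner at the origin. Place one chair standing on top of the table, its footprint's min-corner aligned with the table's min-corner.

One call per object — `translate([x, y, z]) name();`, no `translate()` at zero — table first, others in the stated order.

table();
translate([0, 0, 764]) chair();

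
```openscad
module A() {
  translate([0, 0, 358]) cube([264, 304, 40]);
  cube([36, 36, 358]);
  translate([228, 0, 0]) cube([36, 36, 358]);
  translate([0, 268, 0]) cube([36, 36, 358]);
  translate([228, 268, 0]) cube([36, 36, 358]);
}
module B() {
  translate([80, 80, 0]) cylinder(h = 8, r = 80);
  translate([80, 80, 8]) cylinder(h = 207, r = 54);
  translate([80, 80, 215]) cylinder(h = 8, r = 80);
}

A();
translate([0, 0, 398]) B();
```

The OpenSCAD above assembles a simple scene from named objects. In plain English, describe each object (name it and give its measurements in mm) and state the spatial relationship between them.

A is a four-legged stool. The seat is a 264×304×40 mm slab whose top surface is at z = 398 mm; four square legs, each 36×36 mm in cross-section, run from the floor (z = 0) to the underside of the seat, each flush with a corner of the seat.

B is a spool: two coaxial disc flanges of radius 80 mm and thickness 8 mm, joined by a core cylinder of radius 54 mm and height 207 mm. The lower flange rests on z = 0 and the three cylinders share a vertical axis.

The spool is on top of the stool.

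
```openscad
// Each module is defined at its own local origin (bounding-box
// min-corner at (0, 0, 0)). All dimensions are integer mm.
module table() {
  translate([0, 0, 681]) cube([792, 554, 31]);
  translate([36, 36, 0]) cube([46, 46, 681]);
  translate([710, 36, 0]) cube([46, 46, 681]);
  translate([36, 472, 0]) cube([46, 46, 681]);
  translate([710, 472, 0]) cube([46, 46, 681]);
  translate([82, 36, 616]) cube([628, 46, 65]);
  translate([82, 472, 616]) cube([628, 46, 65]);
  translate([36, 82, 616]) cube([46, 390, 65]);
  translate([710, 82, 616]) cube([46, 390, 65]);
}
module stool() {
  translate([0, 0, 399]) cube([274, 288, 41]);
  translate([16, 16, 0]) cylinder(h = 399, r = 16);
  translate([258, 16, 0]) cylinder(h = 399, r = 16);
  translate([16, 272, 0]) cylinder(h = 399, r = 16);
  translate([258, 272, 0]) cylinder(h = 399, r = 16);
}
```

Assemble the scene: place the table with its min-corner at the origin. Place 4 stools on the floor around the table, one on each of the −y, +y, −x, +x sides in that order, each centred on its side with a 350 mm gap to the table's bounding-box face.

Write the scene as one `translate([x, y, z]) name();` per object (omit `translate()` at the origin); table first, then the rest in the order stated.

table();
translate([259, -638, 0]) stool();
translate([259, 904, 0]) stool();
translate([-624, 133, 0]) stool();
translate([1142, 133, 0]) stool();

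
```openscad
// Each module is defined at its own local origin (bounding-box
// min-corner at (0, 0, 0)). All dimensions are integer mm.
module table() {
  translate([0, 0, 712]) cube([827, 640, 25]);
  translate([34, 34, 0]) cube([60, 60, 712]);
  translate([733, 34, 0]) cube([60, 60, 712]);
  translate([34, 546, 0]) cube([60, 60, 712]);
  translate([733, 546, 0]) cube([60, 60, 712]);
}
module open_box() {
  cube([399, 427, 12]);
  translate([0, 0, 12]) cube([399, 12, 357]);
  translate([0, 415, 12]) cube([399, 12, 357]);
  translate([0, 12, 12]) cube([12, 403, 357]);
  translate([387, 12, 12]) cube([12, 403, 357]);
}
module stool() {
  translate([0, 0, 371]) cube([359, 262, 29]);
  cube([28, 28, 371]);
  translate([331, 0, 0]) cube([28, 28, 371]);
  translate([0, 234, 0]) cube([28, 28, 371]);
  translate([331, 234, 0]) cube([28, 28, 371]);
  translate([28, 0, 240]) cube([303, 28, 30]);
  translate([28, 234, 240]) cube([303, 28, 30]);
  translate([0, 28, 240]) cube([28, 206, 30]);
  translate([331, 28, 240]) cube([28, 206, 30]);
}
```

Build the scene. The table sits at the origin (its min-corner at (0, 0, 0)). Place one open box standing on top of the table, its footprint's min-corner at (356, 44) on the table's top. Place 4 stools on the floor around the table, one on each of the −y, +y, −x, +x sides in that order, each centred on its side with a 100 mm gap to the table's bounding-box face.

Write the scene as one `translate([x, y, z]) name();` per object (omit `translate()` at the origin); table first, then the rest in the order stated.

table();
translate([356, 44, 737]) open_box();
translate([234, -362, 0]) stool();
translate([234, 740, 0]) stool();
translate([-459, 189, 0]) stool();
translate([927, 189, 0]) stool();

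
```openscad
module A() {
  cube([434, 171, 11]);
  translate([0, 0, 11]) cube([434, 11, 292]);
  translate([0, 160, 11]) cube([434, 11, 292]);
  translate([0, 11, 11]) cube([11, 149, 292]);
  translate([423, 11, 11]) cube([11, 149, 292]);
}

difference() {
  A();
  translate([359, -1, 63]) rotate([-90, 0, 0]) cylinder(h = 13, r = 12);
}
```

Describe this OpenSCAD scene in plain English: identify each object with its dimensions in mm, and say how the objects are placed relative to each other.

A is an open storage box with external size 434×171×303 mm and wall thickness 11 mm (the base is also 11 mm thick). The base covers the whole footprint; the four walls stand on the base, with the y-facing walls full-width and the x-facing walls fitting between their inner faces.

The open box has a circular hole of radius 12 mm through its front wall, centred at (x = 359, z = 63).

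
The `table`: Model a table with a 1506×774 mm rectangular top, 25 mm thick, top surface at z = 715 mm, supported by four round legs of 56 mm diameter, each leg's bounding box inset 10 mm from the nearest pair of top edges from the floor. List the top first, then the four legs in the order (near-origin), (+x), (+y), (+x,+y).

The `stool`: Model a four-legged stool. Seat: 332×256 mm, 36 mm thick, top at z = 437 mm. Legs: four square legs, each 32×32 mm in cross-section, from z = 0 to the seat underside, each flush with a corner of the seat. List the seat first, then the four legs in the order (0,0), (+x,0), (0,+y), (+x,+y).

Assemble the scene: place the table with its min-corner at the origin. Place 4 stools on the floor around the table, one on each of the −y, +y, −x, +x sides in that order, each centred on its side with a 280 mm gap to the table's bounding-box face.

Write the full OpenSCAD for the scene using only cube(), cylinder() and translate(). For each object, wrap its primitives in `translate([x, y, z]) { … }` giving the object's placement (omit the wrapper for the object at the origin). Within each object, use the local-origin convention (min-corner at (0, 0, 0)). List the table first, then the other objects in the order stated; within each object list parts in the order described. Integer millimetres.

translate([0, 0, 690]) cube([1506, 774, 25]);
translate([38, 38, 0]) cylinder(h = 690, r = 28);
translate([1468, 38, 0]) cylinder(h = 690, r = 28);
translate([38, 736, 0]) cylinder(h = 690, r = 28);
translate([1468, 736, 0]) cylinder(h = 690, r = 28);
translate([587, -536, 0]) {
  translate([0, 0, 401]) cube([332, 256, 36]);
  cube([32, 32, 401]);
  translate([300, 0, 0]) cube([32, 32, 401]);
  translate([0, 224, 0]) cube([32, 32, 401]);
  translate([300, 224, 0]) cube([32, 32, 401]);
}
translate([587, 1054, 0]) {
  translate([0, 0, 401]) cube([332, 256, 36]);
  cube([32, 32, 401]);
  translate([300, 0, 0]) cube([32, 32, 401]);
  translate([0, 224, 0]) cube([32, 32, 401]);
  translate([300, 224, 0]) cube([32, 32, 401]);
}
translate([-612, 259, 0]) {
  translate([0, 0, 401]) cube([332, 256, 36]);
  cube([32, 32, 401]);
  translate([300, 0, 0]) cube([32, 32, 401]);
  translate([0, 224, 0]) cube([32, 32, 401]);
  translate([300, 224, 0]) cube([32, 32, 401]);
}
translate([1786, 259, 0]) {
  translate([0, 0, 401]) cube([332, 256, 36]);
  cube([32, 32, 401]);
  translate([300, 0, 0]) cube([32, 32, 401]);
  translate([0, 224, 0]) cube([32, 32, 401]);
  translate([300, 224, 0]) cube([32, 32, 401]);
}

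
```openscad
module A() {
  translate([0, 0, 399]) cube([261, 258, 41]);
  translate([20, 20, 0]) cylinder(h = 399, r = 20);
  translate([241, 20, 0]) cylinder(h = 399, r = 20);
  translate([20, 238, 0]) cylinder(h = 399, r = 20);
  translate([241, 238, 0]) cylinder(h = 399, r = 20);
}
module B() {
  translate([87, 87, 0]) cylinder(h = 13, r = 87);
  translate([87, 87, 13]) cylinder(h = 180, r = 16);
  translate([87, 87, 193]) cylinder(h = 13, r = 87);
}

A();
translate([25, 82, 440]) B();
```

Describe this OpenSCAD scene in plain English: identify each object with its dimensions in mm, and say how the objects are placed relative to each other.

A is a four-legged stool. The seat is 261×258 mm, 41 mm thick, top at z = 440 mm. It stands on four round legs, each 40 mm in diameter, from z = 0 to the seat underside, each leg's axis is inset half a diameter from the nearest pair of seat edges (so the leg's bounding box is flush with the corner).

B is a spool: two coaxial disc flanges of radius 87 mm and thickness 13 mm, joined by a core cylinder of radius 16 mm and height 180 mm. The lower flange rests on z = 0 and the three cylinders share a vertical axis.

The spool is on top of the stool.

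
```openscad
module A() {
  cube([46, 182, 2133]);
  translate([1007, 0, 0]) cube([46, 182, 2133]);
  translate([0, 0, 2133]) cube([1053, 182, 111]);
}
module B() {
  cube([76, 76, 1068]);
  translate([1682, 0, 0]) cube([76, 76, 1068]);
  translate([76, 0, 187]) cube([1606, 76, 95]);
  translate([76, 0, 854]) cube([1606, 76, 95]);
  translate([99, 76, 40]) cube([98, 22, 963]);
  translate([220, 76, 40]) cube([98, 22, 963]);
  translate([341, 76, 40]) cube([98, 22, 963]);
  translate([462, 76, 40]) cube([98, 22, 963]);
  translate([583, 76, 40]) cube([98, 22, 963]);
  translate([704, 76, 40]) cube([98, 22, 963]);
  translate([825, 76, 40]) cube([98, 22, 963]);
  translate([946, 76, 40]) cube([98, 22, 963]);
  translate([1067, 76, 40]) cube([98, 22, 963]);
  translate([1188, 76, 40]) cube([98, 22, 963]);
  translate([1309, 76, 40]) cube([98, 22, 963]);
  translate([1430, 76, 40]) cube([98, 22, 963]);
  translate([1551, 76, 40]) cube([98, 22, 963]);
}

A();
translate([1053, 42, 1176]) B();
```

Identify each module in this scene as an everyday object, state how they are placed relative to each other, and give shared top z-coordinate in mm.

Both tops at z = 2244 mm.

A is a door frame. B is a fence section. The fence section is beside the door frame with their tops flush at z = 2244. The shared top z-coordinate is 2244 mm.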